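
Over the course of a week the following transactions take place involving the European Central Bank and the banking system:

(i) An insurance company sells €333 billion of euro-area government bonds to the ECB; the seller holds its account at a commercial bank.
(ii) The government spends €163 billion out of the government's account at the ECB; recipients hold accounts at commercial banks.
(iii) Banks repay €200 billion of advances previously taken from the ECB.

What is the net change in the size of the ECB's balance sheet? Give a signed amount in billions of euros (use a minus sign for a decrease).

+€133 billion

ECB balance sheet:
  Assets:      Securities +€333B, Loans to banks −€200B
  Liabilities: Bank reserves +€296B, Government deposits −€163B
Change in total ECB assets = +€133 billion.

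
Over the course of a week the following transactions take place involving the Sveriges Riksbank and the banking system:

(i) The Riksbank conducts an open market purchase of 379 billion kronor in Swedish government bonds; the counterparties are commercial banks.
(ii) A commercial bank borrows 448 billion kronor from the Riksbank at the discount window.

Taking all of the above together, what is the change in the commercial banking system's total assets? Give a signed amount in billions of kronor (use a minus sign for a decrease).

OMO purchase (from banks) 379 billion kronor: just an asset swap on bank balance sheets → 0.
Discount-window loan 448 billion kronor: bank balance sheets expand → +448B.
Net: 0 + 448 = +448 billion.

+448 billion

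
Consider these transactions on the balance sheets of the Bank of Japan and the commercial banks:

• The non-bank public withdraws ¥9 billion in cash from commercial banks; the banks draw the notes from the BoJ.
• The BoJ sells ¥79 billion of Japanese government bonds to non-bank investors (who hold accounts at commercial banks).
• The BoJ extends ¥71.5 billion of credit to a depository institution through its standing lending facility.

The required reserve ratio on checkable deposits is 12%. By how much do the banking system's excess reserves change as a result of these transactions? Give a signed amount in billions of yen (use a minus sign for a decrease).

-¥5.94 billion

Currency withdrawal ¥9 billion: reserves −¥9B, deposits −¥9B.
Asset sale (to non-banks) ¥79 billion: reserves −¥79B, deposits −¥79B.
Discount-window loan ¥71.5 billion: reserves +¥71.5B, deposits 0.
Totals: Δreserves = −¥16.5B, Δdeposits = −¥88B.
Δrequired reserves = 12% × −¥88B = −¥10.56B.
Δexcess reserves = Δreserves − Δrequired = −¥16.5B − (−¥10.56B) = -¥5.94 billion.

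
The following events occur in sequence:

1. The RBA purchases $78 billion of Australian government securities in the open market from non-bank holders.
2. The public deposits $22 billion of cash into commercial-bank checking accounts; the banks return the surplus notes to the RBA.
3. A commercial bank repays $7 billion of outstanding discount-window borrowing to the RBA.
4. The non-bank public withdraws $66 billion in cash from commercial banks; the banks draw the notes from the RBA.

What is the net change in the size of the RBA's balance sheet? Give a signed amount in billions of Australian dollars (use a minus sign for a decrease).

RBA balance sheet:
  Assets:      Securities +$78B, Loans to banks −$7B
  Liabilities: Bank reserves +$27B, Currency in circulation +$44B
Commercial banking system:
  Assets:      Reserves at CB +$27B
  Liabilities: Checkable deposits +$34B, Borrowings from CB −$7B
Change in total RBA assets = +$71 billion.

+$71 billion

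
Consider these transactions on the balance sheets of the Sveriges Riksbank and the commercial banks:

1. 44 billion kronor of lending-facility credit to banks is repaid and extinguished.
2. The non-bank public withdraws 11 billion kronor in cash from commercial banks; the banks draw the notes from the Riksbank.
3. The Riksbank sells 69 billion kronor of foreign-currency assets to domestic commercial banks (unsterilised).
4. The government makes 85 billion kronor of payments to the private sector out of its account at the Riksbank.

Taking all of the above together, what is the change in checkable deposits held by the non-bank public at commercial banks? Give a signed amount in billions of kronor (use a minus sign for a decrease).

+74 billion

Discount-window repayment 44 billion kronor: the counterparty is a bank, so public deposits are unchanged → 0.
Currency withdrawal 11 billion kronor: non-bank counterparties' bank balances fall → −11B.
FX sale 69 billion kronor: the counterparty is a bank, so public deposits are unchanged → 0.
Government spending 85 billion kronor: non-bank counterparties' bank balances rise → +85B.
Net: 0 − 11 + 0 + 85 = +74 billion.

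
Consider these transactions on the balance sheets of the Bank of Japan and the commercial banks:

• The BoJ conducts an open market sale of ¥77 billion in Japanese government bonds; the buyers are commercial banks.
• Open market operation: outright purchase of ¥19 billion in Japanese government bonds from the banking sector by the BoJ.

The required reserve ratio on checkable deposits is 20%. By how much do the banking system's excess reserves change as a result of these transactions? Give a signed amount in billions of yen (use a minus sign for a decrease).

OMO sale (to banks) ¥77 billion: reserves −¥77B, deposits 0.
OMO purchase (from banks) ¥19 billion: reserves +¥19B, deposits 0.
Totals: Δreserves = −¥58B, Δdeposits = 0.
Δrequired reserves = 20% × 0 = 0.
Δexcess reserves = Δreserves − Δrequired = −¥58B − (0) = -¥58 billion.

-¥58 billion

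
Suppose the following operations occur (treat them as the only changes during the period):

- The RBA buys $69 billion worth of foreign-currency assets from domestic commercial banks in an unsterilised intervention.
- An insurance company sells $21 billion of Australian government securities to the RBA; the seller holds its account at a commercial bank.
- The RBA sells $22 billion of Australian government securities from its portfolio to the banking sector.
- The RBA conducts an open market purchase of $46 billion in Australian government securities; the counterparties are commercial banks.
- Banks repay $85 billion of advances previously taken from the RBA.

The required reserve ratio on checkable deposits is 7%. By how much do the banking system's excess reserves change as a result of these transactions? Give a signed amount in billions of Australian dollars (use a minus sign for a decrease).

+$27.53 billion

FX purchase $69 billion: reserves +$69B, deposits 0.
Asset purchase (from non-banks) $21 billion: reserves +$21B, deposits +$21B.
OMO sale (to banks) $22 billion: reserves −$22B, deposits 0.
OMO purchase (from banks) $46 billion: reserves +$46B, deposits 0.
Discount-window repayment $85 billion: reserves −$85B, deposits 0.
Totals: Δreserves = +$29B, Δdeposits = +$21B.
Δrequired reserves = 7% × +$21B = +$1.47B.
Δexcess reserves = Δreserves − Δrequired = +$29B − (+$1.47B) = +$27.53 billion.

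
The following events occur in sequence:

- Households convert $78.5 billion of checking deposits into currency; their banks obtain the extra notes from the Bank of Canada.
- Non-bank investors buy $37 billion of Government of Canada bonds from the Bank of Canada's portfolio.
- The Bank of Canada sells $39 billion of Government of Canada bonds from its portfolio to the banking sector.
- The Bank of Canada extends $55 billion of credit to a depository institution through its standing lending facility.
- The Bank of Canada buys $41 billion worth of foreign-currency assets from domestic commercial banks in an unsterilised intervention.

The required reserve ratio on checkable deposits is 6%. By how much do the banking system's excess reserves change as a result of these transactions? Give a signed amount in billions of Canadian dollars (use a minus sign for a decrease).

Currency withdrawal $78.5 billion: reserves −$78.5B, deposits −$78.5B.
Asset sale (to non-banks) $37 billion: reserves −$37B, deposits −$37B.
OMO sale (to banks) $39 billion: reserves −$39B, deposits 0.
Discount-window loan $55 billion: reserves +$55B, deposits 0.
FX purchase $41 billion: reserves +$41B, deposits 0.
Totals: Δreserves = −$58.5B, Δdeposits = −$115.5B.
Δrequired reserves = 6% × −$115.5B = −$6.93B.
Δexcess reserves = Δreserves − Δrequired = −$58.5B − (−$6.93B) = -$51.57 billion.

-$51.57 billion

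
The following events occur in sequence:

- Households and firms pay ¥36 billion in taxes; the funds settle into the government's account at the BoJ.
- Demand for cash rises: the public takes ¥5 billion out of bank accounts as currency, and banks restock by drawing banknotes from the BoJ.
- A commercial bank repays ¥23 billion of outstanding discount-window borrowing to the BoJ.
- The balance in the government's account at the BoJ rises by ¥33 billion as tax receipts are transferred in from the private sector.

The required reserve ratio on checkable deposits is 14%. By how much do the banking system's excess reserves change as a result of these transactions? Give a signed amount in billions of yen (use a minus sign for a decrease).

Government account inflow ¥36 billion: reserves −¥36B, deposits −¥36B.
Currency withdrawal ¥5 billion: reserves −¥5B, deposits −¥5B.
Discount-window repayment ¥23 billion: reserves −¥23B, deposits 0.
Government account inflow ¥33 billion: reserves −¥33B, deposits −¥33B.
Totals: Δreserves = −¥97B, Δdeposits = −¥74B.
Δrequired reserves = 14% × −¥74B = −¥10.36B.
Δexcess reserves = Δreserves − Δrequired = −¥97B − (−¥10.36B) = -¥86.64 billion.

-¥86.64 billion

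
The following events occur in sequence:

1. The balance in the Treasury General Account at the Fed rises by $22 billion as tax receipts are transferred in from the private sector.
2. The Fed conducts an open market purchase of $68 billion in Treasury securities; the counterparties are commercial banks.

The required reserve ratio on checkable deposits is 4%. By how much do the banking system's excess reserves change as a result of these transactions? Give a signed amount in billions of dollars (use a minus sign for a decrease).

+$46.88 billion

Government account inflow $22 billion: reserves −$22B, deposits −$22B.
OMO purchase (from banks) $68 billion: reserves +$68B, deposits 0.
Totals: Δreserves = +$46B, Δdeposits = −$22B.
Δrequired reserves = 4% × −$22B = −$0.88B.
Δexcess reserves = Δreserves − Δrequired = +$46B − (−$0.88B) = +$46.88 billion.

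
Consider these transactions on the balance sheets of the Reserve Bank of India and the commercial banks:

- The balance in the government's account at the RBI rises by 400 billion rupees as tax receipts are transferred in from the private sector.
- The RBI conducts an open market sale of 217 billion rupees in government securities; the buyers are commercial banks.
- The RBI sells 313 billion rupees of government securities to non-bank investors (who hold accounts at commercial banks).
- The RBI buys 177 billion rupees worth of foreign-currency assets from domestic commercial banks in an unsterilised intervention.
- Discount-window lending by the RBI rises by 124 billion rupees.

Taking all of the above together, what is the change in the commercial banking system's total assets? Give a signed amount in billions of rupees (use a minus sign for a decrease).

Government account inflow 400 billion rupees: bank balance sheets shrink → −400B.
OMO sale (to banks) 217 billion rupees: just an asset swap on bank balance sheets → 0.
Asset sale (to non-banks) 313 billion rupees: bank balance sheets shrink → −313B.
FX purchase 177 billion rupees: just an asset swap on bank balance sheets → 0.
Discount-window loan 124 billion rupees: bank balance sheets expand → +124B.
Net: −400 + 0 − 313 + 0 + 124 = -589 billion.

-589 billion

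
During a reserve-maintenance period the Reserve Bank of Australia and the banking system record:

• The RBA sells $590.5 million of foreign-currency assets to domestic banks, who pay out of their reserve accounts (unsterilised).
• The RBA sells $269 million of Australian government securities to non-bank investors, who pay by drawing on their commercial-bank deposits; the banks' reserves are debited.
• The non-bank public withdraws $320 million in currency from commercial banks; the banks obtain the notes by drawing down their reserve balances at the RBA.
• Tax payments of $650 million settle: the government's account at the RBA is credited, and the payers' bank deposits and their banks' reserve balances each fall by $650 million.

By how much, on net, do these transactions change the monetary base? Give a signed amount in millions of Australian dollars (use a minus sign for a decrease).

RBA balance sheet:
  Assets:      Securities −$269M, Foreign assets −$590.5M
  Liabilities: Bank reserves −$1829.5M, Currency in circulation +$320M, Government deposits +$650M
Commercial banking system:
  Assets:      Reserves at CB −$1829.5M, Foreign assets +$590.5M
  Liabilities: Checkable deposits −$1239M
Monetary base = currency + reserves: +$320M + (−$1829.5M) = -$1509.5 million.

-$1509.5 million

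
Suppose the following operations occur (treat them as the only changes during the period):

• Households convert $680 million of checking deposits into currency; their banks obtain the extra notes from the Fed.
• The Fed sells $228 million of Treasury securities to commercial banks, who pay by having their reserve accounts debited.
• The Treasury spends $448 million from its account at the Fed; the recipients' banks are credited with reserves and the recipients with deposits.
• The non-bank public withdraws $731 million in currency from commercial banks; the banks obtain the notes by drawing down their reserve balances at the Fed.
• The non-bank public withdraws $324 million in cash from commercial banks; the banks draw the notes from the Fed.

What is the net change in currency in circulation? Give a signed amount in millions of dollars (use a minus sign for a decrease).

Currency withdrawal $680 million: notes leave the central bank → +$680M.
OMO sale (to banks) $228 million: no currency enters or leaves circulation → 0.
Government spending $448 million: no currency enters or leaves circulation → 0.
Currency withdrawal $731 million: notes leave the central bank → +$731M.
Currency withdrawal $324 million: notes leave the central bank → +$324M.
Net: 680 + 0 + 0 + 731 + 324 = +$1735 million.

+$1735 million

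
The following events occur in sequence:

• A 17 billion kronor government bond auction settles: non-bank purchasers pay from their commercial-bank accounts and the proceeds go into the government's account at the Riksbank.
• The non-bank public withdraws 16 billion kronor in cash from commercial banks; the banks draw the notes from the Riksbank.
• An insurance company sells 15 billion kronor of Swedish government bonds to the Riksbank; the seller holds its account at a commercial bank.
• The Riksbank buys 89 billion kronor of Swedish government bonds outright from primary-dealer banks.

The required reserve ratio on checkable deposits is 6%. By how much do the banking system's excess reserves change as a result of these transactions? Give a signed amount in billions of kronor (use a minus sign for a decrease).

Government account inflow 17 billion kronor: reserves −17B, deposits −17B.
Currency withdrawal 16 billion kronor: reserves −16B, deposits −16B.
Asset purchase (from non-banks) 15 billion kronor: reserves +15B, deposits +15B.
OMO purchase (from banks) 89 billion kronor: reserves +89B, deposits 0.
Totals: Δreserves = +71B, Δdeposits = −18B.
Δrequired reserves = 6% × −18B = −1.08B.
Δexcess reserves = Δreserves − Δrequired = +71B − (−1.08B) = +72.08 billion.

+72.08 billion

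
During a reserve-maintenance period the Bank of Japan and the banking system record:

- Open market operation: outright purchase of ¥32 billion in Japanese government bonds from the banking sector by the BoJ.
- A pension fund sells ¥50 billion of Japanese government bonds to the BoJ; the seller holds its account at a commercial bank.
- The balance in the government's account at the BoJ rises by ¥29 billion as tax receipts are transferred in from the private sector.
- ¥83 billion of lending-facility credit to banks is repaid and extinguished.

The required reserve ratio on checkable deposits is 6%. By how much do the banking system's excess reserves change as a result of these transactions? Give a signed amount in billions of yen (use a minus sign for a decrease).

-¥31.26 billion

OMO purchase (from banks) ¥32 billion: reserves +¥32B, deposits 0.
Asset purchase (from non-banks) ¥50 billion: reserves +¥50B, deposits +¥50B.
Government account inflow ¥29 billion: reserves −¥29B, deposits −¥29B.
Discount-window repayment ¥83 billion: reserves −¥83B, deposits 0.
Totals: Δreserves = −¥30B, Δdeposits = +¥21B.
Δrequired reserves = 6% × +¥21B = +¥1.26B.
Δexcess reserves = Δreserves − Δrequired = −¥30B − (+¥1.26B) = -¥31.26 billion.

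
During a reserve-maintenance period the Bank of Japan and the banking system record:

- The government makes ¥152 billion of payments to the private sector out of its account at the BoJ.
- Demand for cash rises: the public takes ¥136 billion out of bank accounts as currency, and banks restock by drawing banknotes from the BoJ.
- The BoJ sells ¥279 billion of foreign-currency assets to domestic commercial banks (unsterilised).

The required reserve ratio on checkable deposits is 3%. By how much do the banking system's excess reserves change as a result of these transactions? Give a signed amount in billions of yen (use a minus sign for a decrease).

Government spending ¥152 billion: reserves +¥152B, deposits +¥152B.
Currency withdrawal ¥136 billion: reserves −¥136B, deposits −¥136B.
FX sale ¥279 billion: reserves −¥279B, deposits 0.
Totals: Δreserves = −¥263B, Δdeposits = +¥16B.
Δrequired reserves = 3% × +¥16B = +¥0.48B.
Δexcess reserves = Δreserves − Δrequired = −¥263B − (+¥0.48B) = -¥263.48 billion.

-¥263.48 billion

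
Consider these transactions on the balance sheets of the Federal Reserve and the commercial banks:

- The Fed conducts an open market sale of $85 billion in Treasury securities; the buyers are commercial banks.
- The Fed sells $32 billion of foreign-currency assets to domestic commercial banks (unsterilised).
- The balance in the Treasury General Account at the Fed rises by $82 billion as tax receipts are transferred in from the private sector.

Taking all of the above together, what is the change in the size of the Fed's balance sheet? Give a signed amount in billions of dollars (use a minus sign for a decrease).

Fed balance sheet:
  Assets:      Securities −$85B, Foreign assets −$32B
  Liabilities: Bank reserves −$199B, Government deposits +$82B
Commercial banking system:
  Assets:      Reserves at CB −$199B, Securities +$85B, Foreign assets +$32B
  Liabilities: Checkable deposits −$82B
Change in total Fed assets = -$117 billion.

-$117 billion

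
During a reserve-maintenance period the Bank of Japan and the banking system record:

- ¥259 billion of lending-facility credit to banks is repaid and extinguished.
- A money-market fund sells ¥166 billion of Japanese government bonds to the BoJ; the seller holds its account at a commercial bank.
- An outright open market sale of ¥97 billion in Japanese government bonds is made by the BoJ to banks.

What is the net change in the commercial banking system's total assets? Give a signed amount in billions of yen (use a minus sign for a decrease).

-¥93 billion

BoJ balance sheet:
  Assets:      Securities +¥69B, Loans to banks −¥259B
  Liabilities: Bank reserves −¥190B
Commercial banking system:
  Assets:      Reserves at CB −¥190B, Securities +¥97B
  Liabilities: Checkable deposits +¥166B, Borrowings from CB −¥259B
Change in total bank assets = -¥93 billion.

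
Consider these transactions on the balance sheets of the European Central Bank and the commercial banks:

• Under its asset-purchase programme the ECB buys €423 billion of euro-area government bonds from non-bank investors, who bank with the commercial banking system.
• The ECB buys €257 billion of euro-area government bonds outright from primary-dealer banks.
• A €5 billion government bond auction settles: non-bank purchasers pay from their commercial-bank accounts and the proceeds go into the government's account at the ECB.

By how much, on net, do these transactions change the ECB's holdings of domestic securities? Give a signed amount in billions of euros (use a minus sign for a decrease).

+€680 billion

Asset purchase (from non-banks) €423 billion: securities added to the ECB's portfolio → +€423B.
OMO purchase (from banks) €257 billion: securities added to the ECB's portfolio → +€257B.
Government account inflow €5 billion: the ECB's securities portfolio is untouched → 0.
Net: 423 + 257 + 0 = +€680 billion.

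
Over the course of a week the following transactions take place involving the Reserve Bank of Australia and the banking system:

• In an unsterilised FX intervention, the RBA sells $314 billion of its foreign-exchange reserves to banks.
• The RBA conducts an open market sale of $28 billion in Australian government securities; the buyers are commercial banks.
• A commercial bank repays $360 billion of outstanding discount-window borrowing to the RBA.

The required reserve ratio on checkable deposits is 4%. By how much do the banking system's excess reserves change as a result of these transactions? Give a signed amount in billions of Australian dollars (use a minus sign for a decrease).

-$702 billion

FX sale $314 billion: reserves −$314B, deposits 0.
OMO sale (to banks) $28 billion: reserves −$28B, deposits 0.
Discount-window repayment $360 billion: reserves −$360B, deposits 0.
Totals: Δreserves = −$702B, Δdeposits = 0.
Δrequired reserves = 4% × 0 = 0.
Δexcess reserves = Δreserves − Δrequired = −$702B − (0) = -$702 billion.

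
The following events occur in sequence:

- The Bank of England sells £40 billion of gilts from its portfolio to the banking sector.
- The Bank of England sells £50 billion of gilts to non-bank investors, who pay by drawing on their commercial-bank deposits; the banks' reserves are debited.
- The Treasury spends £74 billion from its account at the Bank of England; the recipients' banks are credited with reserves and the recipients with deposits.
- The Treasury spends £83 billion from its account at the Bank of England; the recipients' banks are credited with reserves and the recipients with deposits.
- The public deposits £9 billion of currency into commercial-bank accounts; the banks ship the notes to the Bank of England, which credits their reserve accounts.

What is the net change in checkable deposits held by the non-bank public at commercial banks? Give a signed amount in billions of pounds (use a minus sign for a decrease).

Bank of England balance sheet:
  Assets:      Securities −£90B
  Liabilities: Bank reserves +£76B, Currency in circulation −£9B, Government deposits −£157B
Commercial banking system:
  Assets:      Reserves at CB +£76B, Securities +£40B
  Liabilities: Checkable deposits +£116B
So the change in checkable deposits held by the non-bank public at commercial banks is +£116 billion.

+£116 billion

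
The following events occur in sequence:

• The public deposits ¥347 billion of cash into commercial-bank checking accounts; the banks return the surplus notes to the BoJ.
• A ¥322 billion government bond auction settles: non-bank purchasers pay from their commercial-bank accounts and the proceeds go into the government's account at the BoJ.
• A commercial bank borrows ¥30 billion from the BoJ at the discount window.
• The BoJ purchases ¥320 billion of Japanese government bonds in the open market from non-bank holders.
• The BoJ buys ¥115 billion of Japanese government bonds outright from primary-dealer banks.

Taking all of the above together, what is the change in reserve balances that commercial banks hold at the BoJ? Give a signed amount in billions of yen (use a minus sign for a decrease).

+¥490 billion

Currency deposit ¥347 billion: returned notes are swapped for reserve credit → +¥347B.
Government account inflow ¥322 billion: funds move from bank reserves into the government account → −¥322B.
Discount-window loan ¥30 billion: the loan is credited to the bank's reserve account → +¥30B.
Asset purchase (from non-banks) ¥320 billion: the BoJ pays by crediting reserve accounts → +¥320B.
OMO purchase (from banks) ¥115 billion: the BoJ pays by crediting reserve accounts → +¥115B.
Net: 347 − 322 + 30 + 320 + 115 = +¥490 billion.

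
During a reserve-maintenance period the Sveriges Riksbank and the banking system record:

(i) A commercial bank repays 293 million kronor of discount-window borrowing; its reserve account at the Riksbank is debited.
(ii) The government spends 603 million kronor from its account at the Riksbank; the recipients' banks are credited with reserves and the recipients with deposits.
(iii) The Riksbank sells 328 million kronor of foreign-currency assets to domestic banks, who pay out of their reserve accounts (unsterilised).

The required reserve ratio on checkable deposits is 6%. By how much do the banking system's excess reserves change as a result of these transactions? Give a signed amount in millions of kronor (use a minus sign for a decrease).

-54.18 million

Discount-window repayment 293 million kronor: reserves −293M, deposits 0.
Government spending 603 million kronor: reserves +603M, deposits +603M.
FX sale 328 million kronor: reserves −328M, deposits 0.
Totals: Δreserves = −18M, Δdeposits = +603M.
Δrequired reserves = 6% × +603M = +36.18M.
Δexcess reserves = Δreserves − Δrequired = −18M − (+36.18M) = -54.18 million.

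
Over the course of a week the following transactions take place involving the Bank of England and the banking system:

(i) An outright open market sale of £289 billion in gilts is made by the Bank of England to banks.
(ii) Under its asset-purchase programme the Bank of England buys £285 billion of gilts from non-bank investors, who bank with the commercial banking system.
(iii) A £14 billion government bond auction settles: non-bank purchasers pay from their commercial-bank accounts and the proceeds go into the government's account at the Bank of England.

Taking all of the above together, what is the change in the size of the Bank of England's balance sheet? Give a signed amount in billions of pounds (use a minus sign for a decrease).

OMO sale (to banks) £289 billion: a Bank of England asset is shed → −£289B.
Asset purchase (from non-banks) £285 billion: a Bank of England asset is acquired → +£285B.
Government account inflow £14 billion: only the composition of liabilities changes → 0.
Net: −289 + 285 + 0 = -£4 billion.

-£4 billion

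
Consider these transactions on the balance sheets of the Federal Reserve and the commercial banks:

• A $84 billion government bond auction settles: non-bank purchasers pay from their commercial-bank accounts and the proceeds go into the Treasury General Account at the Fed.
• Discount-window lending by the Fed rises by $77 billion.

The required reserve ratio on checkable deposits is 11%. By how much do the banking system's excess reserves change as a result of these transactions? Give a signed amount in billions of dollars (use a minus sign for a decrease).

+$2.24 billion

Government account inflow $84 billion: reserves −$84B, deposits −$84B.
Discount-window loan $77 billion: reserves +$77B, deposits 0.
Totals: Δreserves = −$7B, Δdeposits = −$84B.
Δrequired reserves = 11% × −$84B = −$9.24B.
Δexcess reserves = Δreserves − Δrequired = −$7B − (−$9.24B) = +$2.24 billion.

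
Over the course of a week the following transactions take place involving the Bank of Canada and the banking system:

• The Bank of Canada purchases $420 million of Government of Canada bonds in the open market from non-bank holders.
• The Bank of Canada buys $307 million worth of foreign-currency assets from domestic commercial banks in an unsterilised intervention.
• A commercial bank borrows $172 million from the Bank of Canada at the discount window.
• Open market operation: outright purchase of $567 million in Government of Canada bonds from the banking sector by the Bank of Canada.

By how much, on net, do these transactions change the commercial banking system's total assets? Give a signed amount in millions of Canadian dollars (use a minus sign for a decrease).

+$592 million

Asset purchase (from non-banks) $420 million: bank balance sheets expand → +$420M.
FX purchase $307 million: just an asset swap on bank balance sheets → 0.
Discount-window loan $172 million: bank balance sheets expand → +$172M.
OMO purchase (from banks) $567 million: just an asset swap on bank balance sheets → 0.
Net: 420 + 0 + 172 + 0 = +$592 million.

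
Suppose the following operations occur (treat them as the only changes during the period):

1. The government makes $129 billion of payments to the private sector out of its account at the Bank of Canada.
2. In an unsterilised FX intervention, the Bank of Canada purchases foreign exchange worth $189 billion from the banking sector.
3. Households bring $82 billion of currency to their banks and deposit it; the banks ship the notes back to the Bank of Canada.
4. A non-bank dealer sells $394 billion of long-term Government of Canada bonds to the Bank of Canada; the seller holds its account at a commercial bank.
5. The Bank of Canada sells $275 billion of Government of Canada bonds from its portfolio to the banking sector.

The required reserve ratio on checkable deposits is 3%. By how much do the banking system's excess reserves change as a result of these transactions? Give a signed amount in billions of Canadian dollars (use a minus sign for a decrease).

+$500.85 billion

Government spending $129 billion: reserves +$129B, deposits +$129B.
FX purchase $189 billion: reserves +$189B, deposits 0.
Currency deposit $82 billion: reserves +$82B, deposits +$82B.
Asset purchase (from non-banks) $394 billion: reserves +$394B, deposits +$394B.
OMO sale (to banks) $275 billion: reserves −$275B, deposits 0.
Totals: Δreserves = +$519B, Δdeposits = +$605B.
Δrequired reserves = 3% × +$605B = +$18.15B.
Δexcess reserves = Δreserves − Δrequired = +$519B − (+$18.15B) = +$500.85 billion.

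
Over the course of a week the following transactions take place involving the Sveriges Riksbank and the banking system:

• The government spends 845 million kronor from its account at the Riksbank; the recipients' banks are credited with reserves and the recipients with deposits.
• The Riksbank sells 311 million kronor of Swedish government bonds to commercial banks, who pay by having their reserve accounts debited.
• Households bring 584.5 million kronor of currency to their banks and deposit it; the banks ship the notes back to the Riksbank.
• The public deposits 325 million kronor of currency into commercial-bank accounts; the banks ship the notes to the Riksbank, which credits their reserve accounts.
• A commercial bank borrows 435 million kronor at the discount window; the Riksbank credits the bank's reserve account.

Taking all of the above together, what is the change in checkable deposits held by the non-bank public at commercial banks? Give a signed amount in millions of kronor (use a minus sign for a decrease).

Government spending 845 million kronor: non-bank counterparties' bank balances rise → +845M.
OMO sale (to banks) 311 million kronor: the counterparty is a bank, so public deposits are unchanged → 0.
Currency deposit 584.5 million kronor: non-bank counterparties' bank balances rise → +584.5M.
Currency deposit 325 million kronor: non-bank counterparties' bank balances rise → +325M.
Discount-window loan 435 million kronor: the counterparty is a bank, so public deposits are unchanged → 0.
Net: 845 + 0 + 584.5 + 325 + 0 = +1754.5 million.

+1754.5 million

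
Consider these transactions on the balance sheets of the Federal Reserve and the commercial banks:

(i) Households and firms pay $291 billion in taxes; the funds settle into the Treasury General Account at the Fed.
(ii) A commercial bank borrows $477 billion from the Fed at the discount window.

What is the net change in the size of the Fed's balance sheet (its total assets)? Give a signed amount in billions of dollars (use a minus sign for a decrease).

Government account inflow $291 billion: only the composition of liabilities changes → 0.
Discount-window loan $477 billion: a Fed asset is acquired → +$477B.
Net: 0 + 477 = +$477 billion.

+$477 billion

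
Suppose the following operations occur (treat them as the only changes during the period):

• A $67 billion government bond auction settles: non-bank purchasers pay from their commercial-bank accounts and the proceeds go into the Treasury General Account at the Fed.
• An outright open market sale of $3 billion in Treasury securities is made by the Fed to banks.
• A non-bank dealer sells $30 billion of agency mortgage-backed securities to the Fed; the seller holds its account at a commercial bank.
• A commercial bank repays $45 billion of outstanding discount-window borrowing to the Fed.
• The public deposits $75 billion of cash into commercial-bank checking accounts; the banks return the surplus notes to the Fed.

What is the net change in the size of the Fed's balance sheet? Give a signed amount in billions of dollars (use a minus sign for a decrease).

Fed balance sheet:
  Assets:      Securities +$27B, Loans to banks −$45B
  Liabilities: Bank reserves −$10B, Currency in circulation −$75B, Government deposits +$67B
Commercial banking system:
  Assets:      Reserves at CB −$10B, Securities +$3B
  Liabilities: Checkable deposits +$38B, Borrowings from CB −$45B
Change in total Fed assets = -$18 billion.

-$18 billion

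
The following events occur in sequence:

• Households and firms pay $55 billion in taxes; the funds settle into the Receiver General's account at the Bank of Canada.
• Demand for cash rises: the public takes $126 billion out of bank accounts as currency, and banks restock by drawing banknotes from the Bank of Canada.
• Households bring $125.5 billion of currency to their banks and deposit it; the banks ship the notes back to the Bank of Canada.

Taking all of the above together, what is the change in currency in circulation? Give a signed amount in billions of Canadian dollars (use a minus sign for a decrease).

Government account inflow $55 billion: no currency enters or leaves circulation → 0.
Currency withdrawal $126 billion: notes leave the central bank → +$126B.
Currency deposit $125.5 billion: notes return to the central bank → −$125.5B.
Net: 0 + 126 − 125.5 = +$0.5 billion.

+$0.5 billion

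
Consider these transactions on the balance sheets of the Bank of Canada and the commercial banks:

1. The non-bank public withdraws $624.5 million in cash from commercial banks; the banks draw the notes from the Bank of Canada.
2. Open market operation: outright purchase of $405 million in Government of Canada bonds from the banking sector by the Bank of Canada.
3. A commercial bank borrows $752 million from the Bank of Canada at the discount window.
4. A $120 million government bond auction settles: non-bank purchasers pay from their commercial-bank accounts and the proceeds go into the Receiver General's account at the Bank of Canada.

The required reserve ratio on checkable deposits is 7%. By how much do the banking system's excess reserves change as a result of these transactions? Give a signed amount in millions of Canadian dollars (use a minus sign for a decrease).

+$464.615 million

Currency withdrawal $624.5 million: reserves −$624.5M, deposits −$624.5M.
OMO purchase (from banks) $405 million: reserves +$405M, deposits 0.
Discount-window loan $752 million: reserves +$752M, deposits 0.
Government account inflow $120 million: reserves −$120M, deposits −$120M.
Totals: Δreserves = +$412.5M, Δdeposits = −$744.5M.
Δrequired reserves = 7% × −$744.5M = −$52.115M.
Δexcess reserves = Δreserves − Δrequired = +$412.5M − (−$52.115M) = +$464.615 million.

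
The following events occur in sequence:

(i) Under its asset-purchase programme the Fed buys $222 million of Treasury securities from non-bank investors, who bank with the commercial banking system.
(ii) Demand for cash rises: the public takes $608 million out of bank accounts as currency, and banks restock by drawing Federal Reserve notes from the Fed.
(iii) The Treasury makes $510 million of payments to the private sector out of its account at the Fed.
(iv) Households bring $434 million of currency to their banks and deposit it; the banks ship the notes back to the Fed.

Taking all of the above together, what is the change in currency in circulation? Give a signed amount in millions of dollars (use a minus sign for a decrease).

+$174 million

Fed balance sheet:
  Assets:      Securities +$222M
  Liabilities: Bank reserves +$558M, Currency in circulation +$174M, Government deposits −$510M
So the change in currency in circulation is +$174 million.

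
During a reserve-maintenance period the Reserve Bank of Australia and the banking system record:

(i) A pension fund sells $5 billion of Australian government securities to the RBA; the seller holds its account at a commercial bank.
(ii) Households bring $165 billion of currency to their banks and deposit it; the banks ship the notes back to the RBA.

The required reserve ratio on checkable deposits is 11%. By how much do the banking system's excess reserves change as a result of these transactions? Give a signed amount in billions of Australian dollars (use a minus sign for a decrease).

+$151.3 billion

Asset purchase (from non-banks) $5 billion: reserves +$5B, deposits +$5B.
Currency deposit $165 billion: reserves +$165B, deposits +$165B.
Totals: Δreserves = +$170B, Δdeposits = +$170B.
Δrequired reserves = 11% × +$170B = +$18.7B.
Δexcess reserves = Δreserves − Δrequired = +$170B − (+$18.7B) = +$151.3 billion.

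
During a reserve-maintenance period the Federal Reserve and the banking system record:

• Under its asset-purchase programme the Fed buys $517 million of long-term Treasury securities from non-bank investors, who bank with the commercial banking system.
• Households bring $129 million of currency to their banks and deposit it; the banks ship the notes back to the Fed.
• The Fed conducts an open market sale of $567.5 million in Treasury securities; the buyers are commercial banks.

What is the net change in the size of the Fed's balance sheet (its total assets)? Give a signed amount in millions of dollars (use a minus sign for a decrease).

-$50.5 million

Asset purchase (from non-banks) $517 million: a Fed asset is acquired → +$517M.
Currency deposit $129 million: only the composition of liabilities changes → 0.
OMO sale (to banks) $567.5 million: a Fed asset is shed → −$567.5M.
Net: 517 + 0 − 567.5 = -$50.5 million.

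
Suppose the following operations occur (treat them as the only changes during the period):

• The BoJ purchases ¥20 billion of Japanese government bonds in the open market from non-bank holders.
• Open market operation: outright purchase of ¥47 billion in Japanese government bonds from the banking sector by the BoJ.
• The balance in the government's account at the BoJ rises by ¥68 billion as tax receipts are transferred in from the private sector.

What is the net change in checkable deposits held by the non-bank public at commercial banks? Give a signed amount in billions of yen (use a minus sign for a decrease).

-¥48 billion

BoJ balance sheet:
  Assets:      Securities +¥67B
  Liabilities: Bank reserves −¥1B, Government deposits +¥68B
Commercial banking system:
  Assets:      Reserves at CB −¥1B, Securities −¥47B
  Liabilities: Checkable deposits −¥48B
So the change in checkable deposits held by the non-bank public at commercial banks is -¥48 billion.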